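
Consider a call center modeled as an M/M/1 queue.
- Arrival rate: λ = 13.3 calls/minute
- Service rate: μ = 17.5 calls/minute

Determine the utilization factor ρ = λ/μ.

Server utilization: ρ = λ/μ
ρ = 13.3/17.5 = 0.7600
The server is busy 76.00% of the time.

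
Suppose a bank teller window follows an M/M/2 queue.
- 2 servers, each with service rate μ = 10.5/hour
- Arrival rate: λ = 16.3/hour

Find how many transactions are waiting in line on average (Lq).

Traffic intensity: ρ = λ/(cμ) = 16.3/(2×10.5) = 0.7762
Since ρ = 0.7762 < 1, system is stable.
Offered load a = λ/μ = cρ = 16.3/10.5 = 1.5524
P₀ = [ Σₙ₌₀^1 aⁿ/n! + a^2/(2!(1-ρ)) ]⁻¹
Σ = a^0/0! + a^1/1! = 1.0000 + 1.5524 = 2.5524
a^2/(2!(1-ρ)) = 2.4099/(2 × 0.22381) = 5.3838
P₀ = 1/(2.5524 + 5.3838) = 0.1260
Lq = P₀·a^2·ρ / (2!(1-ρ)²) = 0.1260 × 2.4099 × 0.7762 / (2 × 0.05009) = 2.3527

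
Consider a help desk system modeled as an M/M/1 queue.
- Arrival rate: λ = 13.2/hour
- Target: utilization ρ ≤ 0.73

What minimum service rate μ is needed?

ρ = λ/μ, so μ = λ/ρ
μ ≥ 13.2/0.73 = 18.0822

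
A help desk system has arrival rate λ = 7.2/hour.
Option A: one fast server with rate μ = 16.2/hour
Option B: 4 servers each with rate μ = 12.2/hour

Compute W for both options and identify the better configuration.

Option A: single server μ = 16.2 (M/M/1)
  ρ_A = 7.2/16.2 = 0.4444
  W_A = 1/(μ-λ) = 1/(16.2-7.2) = 1/9.00 = 0.1111

Option B: 4 servers μ = 12.2 (M/M/4)
  ρ_B = λ/(cμ) = 7.2/(4×12.2) = 0.1475
  Offered load a = λ/μ = cρ = 7.2/12.2 = 0.5902
  P₀ = [ Σₙ₌₀^3 aⁿ/n! + a^4/(4!(1-ρ)) ]⁻¹
  Σ = a^0/0! + a^1/1! + a^2/2! + a^3/3! = 1.0000 + 0.5902 + 0.1741 + 0.03426 = 1.7986
  a^4/(4!(1-ρ)) = 0.1213/(24 × 0.8525) = 0.005929
  P₀ = 1/(1.7986 + 0.005929) = 0.5542
  Lq = P₀·a^4·ρ / (4!(1-ρ)²) = 0.55417 × 0.12131 × 0.14754 / (24 × 0.72669) = 0.0005687
  Wq_B = Lq/λ = 0.0005687/7.2 = 0.00007899
  W_B = Wq_B + 1/μ = 0.00007899 + 0.08197 = 0.08205

Since W_B = 0.08205 < W_A = 0.1111, Option B (multiple servers) has the shorter time in system.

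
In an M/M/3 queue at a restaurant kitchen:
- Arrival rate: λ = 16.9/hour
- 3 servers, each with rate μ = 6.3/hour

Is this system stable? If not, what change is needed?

Stability requires ρ = λ/(cμ) < 1
ρ = 16.9/(3 × 6.3) = 16.9/18.90 = 0.8942
Since 0.8942 < 1, the system is STABLE.
The servers are busy 89.42% of the time.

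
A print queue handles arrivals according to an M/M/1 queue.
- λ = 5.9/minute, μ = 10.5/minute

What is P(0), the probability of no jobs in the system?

ρ = λ/μ = 5.9/10.5 = 0.5619
P(0) = 1 - ρ = 1 - 0.5619 = 0.4381
The server is idle 43.81% of the time.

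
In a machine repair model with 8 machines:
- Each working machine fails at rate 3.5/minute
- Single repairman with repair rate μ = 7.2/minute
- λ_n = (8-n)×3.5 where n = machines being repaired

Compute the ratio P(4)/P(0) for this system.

P(4)/P(0) = ∏_{i=0}^{4-1} λ_i/μ_{i+1}
= (8-0)×3.5/7.2 × (8-1)×3.5/7.2 × (8-2)×3.5/7.2 × (8-3)×3.5/7.2
= 93.8105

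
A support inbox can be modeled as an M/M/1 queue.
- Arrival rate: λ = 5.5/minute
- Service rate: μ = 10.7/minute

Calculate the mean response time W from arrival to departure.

First, compute utilization: ρ = λ/μ = 5.5/10.7 = 0.5140
For M/M/1: W = 1/(μ-λ)
W = 1/(10.7-5.5) = 1/5.20
W = 0.1923 minutes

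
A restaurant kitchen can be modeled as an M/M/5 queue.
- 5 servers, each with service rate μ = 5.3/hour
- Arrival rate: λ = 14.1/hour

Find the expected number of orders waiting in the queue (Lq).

Traffic intensity: ρ = λ/(cμ) = 14.1/(5×5.3) = 0.5321
Since ρ = 0.5321 < 1, system is stable.
Offered load a = λ/μ = cρ = 14.1/5.3 = 2.6604
P₀ = [ Σₙ₌₀^4 aⁿ/n! + a^5/(5!(1-ρ)) ]⁻¹
Σ = a^0/0! + a^1/1! + a^2/2! + a^3/3! + a^4/4! = 1.0000 + 2.6604 + 3.5388 + 3.1382 + 2.0872 = 12.4246
a^5/(5!(1-ρ)) = 133.2650/(120 × 0.467925) = 2.3733
P₀ = 1/(12.4246 + 2.3733) = 0.06758
Lq = P₀·a^5·ρ / (5!(1-ρ)²) = 0.067577 × 133.2650 × 0.53208 / (120 × 0.21895) = 0.1824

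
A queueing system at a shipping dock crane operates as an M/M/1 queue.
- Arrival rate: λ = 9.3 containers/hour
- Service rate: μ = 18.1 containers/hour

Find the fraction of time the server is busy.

Server utilization: ρ = λ/μ
ρ = 9.3/18.1 = 0.5138
The server is busy 51.38% of the time.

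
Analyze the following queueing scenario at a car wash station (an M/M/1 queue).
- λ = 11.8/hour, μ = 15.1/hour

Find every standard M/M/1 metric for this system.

Step 1: ρ = λ/μ = 11.8/15.1 = 0.7815
Step 2: L = λ/(μ-λ) = 11.8/3.30 = 3.5758
Step 3: Lq = λ²/(μ(μ-λ)) = 139.24/(15.1×3.30) = 2.7943
Step 4: W = 1/(μ-λ) = 1/3.30 = 0.30303
Step 5: Wq = λ/(μ(μ-λ)) = 11.8/(15.1×3.30) = 0.2368
Step 6: P(0) = 1-ρ = 0.2185
Verify: L = λW = 11.8×0.30303 = 3.5758 ✔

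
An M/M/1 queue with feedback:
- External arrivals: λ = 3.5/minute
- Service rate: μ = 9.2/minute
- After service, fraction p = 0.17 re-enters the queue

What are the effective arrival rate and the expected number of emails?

Effective arrival rate: λ_eff = λ/(1-p) = 3.5/(1-0.17) = 3.5/0.83 = 4.2169
ρ = λ_eff/μ = 4.2169/9.2 = 0.45836
L = ρ/(1-ρ) = 0.45836/(1-0.45836) = 0.8462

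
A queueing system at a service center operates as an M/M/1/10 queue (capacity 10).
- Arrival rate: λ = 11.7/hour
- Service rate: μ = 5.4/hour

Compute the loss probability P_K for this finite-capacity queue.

ρ = λ/μ = 11.7/5.4 = 2.1667
P₀ = (1-ρ)/(1-ρ^(K+1)) = (1-2.1667)/(1-2.1667^11) = -1.1667/-4939.6788 = 0.0002362
P_K = P₀×ρ^K = 0.0002362 × 2.1667^10 = 0.0002362 × 2280.2782 = 0.5386
Blocking probability = 53.86%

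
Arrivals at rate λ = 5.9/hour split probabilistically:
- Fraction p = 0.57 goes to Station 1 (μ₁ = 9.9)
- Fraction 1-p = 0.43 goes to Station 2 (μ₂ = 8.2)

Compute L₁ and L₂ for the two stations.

Effective rates: λ₁ = 5.9×0.57 = 3.363, λ₂ = 5.9×0.43 = 2.537
Station 1: ρ₁ = 3.363/9.9 = 0.3397, L₁ = ρ₁/(1-ρ₁) = 0.3397/(1-0.3397) = 0.5145
Station 2: ρ₂ = 2.537/8.2 = 0.3094, L₂ = ρ₂/(1-ρ₂) = 0.3094/(1-0.3094) = 0.4480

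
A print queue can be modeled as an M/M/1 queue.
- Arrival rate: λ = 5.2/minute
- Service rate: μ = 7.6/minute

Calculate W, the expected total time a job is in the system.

First, compute utilization: ρ = λ/μ = 5.2/7.6 = 0.6842
For M/M/1: W = 1/(μ-λ)
W = 1/(7.6-5.2) = 1/2.40
W = 0.4167 minutes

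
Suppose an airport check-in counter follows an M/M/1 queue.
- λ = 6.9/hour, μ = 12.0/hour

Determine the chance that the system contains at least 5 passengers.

ρ = λ/μ = 6.9/12.0 = 0.5750
P(N ≥ n) = ρⁿ
P(N ≥ 5) = 0.5750^5
P(N ≥ 5) = 0.06285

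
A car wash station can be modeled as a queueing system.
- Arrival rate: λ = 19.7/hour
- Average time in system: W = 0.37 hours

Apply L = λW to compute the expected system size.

Little's Law: L = λW
L = 19.7 × 0.37 = 7.2890 cars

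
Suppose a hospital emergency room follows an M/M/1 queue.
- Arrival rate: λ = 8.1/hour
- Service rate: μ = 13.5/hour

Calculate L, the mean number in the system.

ρ = λ/μ = 8.1/13.5 = 0.6000
For M/M/1: L = λ/(μ-λ)
L = 8.1/(13.5-8.1) = 8.1/5.40
L = 1.5000 patients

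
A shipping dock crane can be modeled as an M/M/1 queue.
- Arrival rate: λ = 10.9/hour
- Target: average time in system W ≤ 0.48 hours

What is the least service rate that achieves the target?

For M/M/1: W = 1/(μ-λ)
Need W ≤ 0.48, so 1/(μ-λ) ≤ 0.48
μ - λ ≥ 1/0.48 = 2.0833
μ ≥ 10.9 + 2.0833 = 12.9833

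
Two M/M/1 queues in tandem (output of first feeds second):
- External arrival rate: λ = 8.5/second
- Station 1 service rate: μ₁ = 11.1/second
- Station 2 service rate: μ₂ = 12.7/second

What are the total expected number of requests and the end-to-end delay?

By Jackson's theorem, each station behaves as independent M/M/1.
Station 1: ρ₁ = 8.5/11.1 = 0.7658, L₁ = ρ₁/(1-ρ₁) = λ/(μ₁-λ) = 8.5/2.60 = 3.2692
Station 2: ρ₂ = 8.5/12.7 = 0.6693, L₂ = ρ₂/(1-ρ₂) = λ/(μ₂-λ) = 8.5/4.20 = 2.0238
Total: L = L₁ + L₂ = 3.2692 + 2.0238 = 5.2930
W = L/λ = 5.2930/8.5 = 0.6227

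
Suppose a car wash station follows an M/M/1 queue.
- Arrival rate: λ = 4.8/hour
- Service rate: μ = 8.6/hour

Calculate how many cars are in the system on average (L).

ρ = λ/μ = 4.8/8.6 = 0.5581
For M/M/1: L = λ/(μ-λ)
L = 4.8/(8.6-4.8) = 4.8/3.80
L = 1.2632 cars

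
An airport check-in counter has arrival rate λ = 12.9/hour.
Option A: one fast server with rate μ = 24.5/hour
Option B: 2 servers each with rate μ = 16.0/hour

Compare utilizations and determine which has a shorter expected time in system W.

Option A: single server μ = 24.5 (M/M/1)
  ρ_A = 12.9/24.5 = 0.5265
  W_A = 1/(μ-λ) = 1/(24.5-12.9) = 1/11.60 = 0.08621

Option B: 2 servers μ = 16.0 (M/M/2)
  ρ_B = λ/(cμ) = 12.9/(2×16.0) = 0.4031
  Offered load a = λ/μ = cρ = 12.9/16.0 = 0.8063
  P₀ = [ Σₙ₌₀^1 aⁿ/n! + a^2/(2!(1-ρ)) ]⁻¹
  Σ = a^0/0! + a^1/1! = 1.0000 + 0.80625 = 1.8062
  a^2/(2!(1-ρ)) = 0.6500/(2 × 0.5969) = 0.5445
  P₀ = 1/(1.8062 + 0.5445) = 0.4254
  Lq = P₀·a^2·ρ / (2!(1-ρ)²) = 0.4254 × 0.6500 × 0.4031 / (2 × 0.3563) = 0.1564
  Wq_B = Lq/λ = 0.15645/12.9 = 0.01213
  W_B = Wq_B + 1/μ = 0.01213 + 0.06250 = 0.07463

Since W_B = 0.07463 < W_A = 0.08621, Option B (multiple servers) has the shorter time in system.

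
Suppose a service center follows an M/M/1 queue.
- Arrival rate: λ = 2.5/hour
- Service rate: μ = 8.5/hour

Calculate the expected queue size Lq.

ρ = λ/μ = 2.5/8.5 = 0.2941
For M/M/1: Lq = λ²/(μ(μ-λ))
Lq = 6.25/(8.5 × 6.00)
Lq = 0.1225 customers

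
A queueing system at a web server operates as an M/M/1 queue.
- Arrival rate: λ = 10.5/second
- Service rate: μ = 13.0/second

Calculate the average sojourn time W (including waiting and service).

First, compute utilization: ρ = λ/μ = 10.5/13.0 = 0.8077
For M/M/1: W = 1/(μ-λ)
W = 1/(13.0-10.5) = 1/2.50
W = 0.4000 seconds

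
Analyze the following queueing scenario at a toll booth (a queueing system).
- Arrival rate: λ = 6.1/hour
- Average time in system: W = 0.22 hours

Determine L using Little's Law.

Little's Law: L = λW
L = 6.1 × 0.22 = 1.3420 vehicles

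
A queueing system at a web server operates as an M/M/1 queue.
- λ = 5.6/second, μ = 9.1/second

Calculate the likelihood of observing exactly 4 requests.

ρ = λ/μ = 5.6/9.1 = 0.6154
P(n) = (1-ρ)ρⁿ
P(4) = (1-0.6154) × 0.6154^4
P(4) = 0.38460 × 0.14343
P(4) = 0.05516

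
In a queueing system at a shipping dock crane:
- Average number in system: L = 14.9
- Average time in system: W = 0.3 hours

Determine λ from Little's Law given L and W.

Little's Law: L = λW, so λ = L/W
λ = 14.9/0.3 = 49.6667 containers/hour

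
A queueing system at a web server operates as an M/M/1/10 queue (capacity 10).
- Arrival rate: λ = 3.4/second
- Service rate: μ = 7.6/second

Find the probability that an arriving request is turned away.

ρ = λ/μ = 3.4/7.6 = 0.44737
P₀ = (1-ρ)/(1-ρ^(K+1)) = (1-0.44737)/(1-0.44737^11) = 0.5526/0.9999 = 0.5527
P_K = P₀×ρ^K = 0.5527 × 0.44737^10 = 0.5527 × 0.0003211 = 0.0001775
Blocking probability = 0.01775%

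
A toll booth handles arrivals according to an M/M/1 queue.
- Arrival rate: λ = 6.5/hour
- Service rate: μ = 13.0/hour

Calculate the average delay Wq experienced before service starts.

First, compute utilization: ρ = λ/μ = 6.5/13.0 = 0.5000
For M/M/1: Wq = λ/(μ(μ-λ))
Wq = 6.5/(13.0 × (13.0-6.5))
Wq = 6.5/(13.0 × 6.50)
Wq = 0.07692 hours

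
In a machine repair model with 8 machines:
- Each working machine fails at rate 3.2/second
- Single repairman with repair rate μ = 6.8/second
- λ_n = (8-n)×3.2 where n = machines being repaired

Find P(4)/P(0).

P(4)/P(0) = ∏_{i=0}^{4-1} λ_i/μ_{i+1}
= (8-0)×3.2/6.8 × (8-1)×3.2/6.8 × (8-2)×3.2/6.8 × (8-3)×3.2/6.8
= 82.3898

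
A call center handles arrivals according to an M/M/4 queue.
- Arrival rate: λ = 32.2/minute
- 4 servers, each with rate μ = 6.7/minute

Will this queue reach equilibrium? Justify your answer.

Stability requires ρ = λ/(cμ) < 1
ρ = 32.2/(4 × 6.7) = 32.2/26.80 = 1.2015
Since 1.2015 ≥ 1, the system is UNSTABLE.
Need c > λ/μ = 32.2/6.7 = 4.81.
Minimum servers needed: c = 5.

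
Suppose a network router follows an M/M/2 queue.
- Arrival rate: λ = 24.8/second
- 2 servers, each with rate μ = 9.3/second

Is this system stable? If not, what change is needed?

Stability requires ρ = λ/(cμ) < 1
ρ = 24.8/(2 × 9.3) = 24.8/18.60 = 1.3333
Since 1.3333 ≥ 1, the system is UNSTABLE.
Need c > λ/μ = 24.8/9.3 = 2.67.
Minimum servers needed: c = 3.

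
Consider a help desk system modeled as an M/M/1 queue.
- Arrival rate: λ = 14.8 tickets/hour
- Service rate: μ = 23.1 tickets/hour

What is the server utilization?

Server utilization: ρ = λ/μ
ρ = 14.8/23.1 = 0.6407
The server is busy 64.07% of the time.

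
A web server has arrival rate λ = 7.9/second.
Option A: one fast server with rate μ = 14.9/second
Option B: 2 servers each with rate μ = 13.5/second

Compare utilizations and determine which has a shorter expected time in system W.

Option A: single server μ = 14.9 (M/M/1)
  ρ_A = 7.9/14.9 = 0.5302
  W_A = 1/(μ-λ) = 1/(14.9-7.9) = 1/7.00 = 0.1429

Option B: 2 servers μ = 13.5 (M/M/2)
  ρ_B = λ/(cμ) = 7.9/(2×13.5) = 0.2926
  Offered load a = λ/μ = cρ = 7.9/13.5 = 0.5852
  P₀ = [ Σₙ₌₀^1 aⁿ/n! + a^2/(2!(1-ρ)) ]⁻¹
  Σ = a^0/0! + a^1/1! = 1.0000 + 0.5852 = 1.5852
  a^2/(2!(1-ρ)) = 0.3424/(2 × 0.7074) = 0.2420
  P₀ = 1/(1.5852 + 0.2420) = 0.5473
  Lq = P₀·a^2·ρ / (2!(1-ρ)²) = 0.5473 × 0.3424 × 0.2926 / (2 × 0.5004) = 0.05479
  Wq_B = Lq/λ = 0.054788/7.9 = 0.0069352
  W_B = Wq_B + 1/μ = 0.0069352 + 0.074074 = 0.08101

Since W_B = 0.08101 < W_A = 0.1429, Option B (multiple servers) has the shorter time in system.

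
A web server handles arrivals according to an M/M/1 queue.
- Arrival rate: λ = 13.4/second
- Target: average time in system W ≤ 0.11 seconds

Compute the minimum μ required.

For M/M/1: W = 1/(μ-λ)
Need W ≤ 0.11, so 1/(μ-λ) ≤ 0.11
μ - λ ≥ 1/0.11 = 9.0909
μ ≥ 13.4 + 9.0909 = 22.4909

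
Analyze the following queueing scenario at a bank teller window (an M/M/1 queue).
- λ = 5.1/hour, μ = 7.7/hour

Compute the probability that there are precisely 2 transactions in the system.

ρ = λ/μ = 5.1/7.7 = 0.6623
P(n) = (1-ρ)ρⁿ
P(2) = (1-0.6623) × 0.6623^2
P(2) = 0.3377 × 0.4386
P(2) = 0.1481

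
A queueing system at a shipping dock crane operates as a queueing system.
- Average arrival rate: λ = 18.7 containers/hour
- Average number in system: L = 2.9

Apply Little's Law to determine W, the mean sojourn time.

Little's Law: L = λW, so W = L/λ
W = 2.9/18.7 = 0.1551 hours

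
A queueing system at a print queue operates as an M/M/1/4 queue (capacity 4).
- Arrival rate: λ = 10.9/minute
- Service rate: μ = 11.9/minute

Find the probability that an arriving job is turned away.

ρ = λ/μ = 10.9/11.9 = 0.91597
P₀ = (1-ρ)/(1-ρ^(K+1)) = (1-0.91597)/(1-0.91597^5) = 0.08403/0.3552 = 0.2366
P_K = P₀×ρ^K = 0.2366 × 0.91597^4 = 0.2366 × 0.7039 = 0.1665
Blocking probability = 16.65%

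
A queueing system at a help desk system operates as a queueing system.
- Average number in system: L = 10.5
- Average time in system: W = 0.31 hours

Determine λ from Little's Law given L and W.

Little's Law: L = λW, so λ = L/W
λ = 10.5/0.31 = 33.8710 tickets/hour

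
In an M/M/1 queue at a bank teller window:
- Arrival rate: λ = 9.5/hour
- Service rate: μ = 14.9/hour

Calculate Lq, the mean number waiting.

ρ = λ/μ = 9.5/14.9 = 0.6376
For M/M/1: Lq = λ²/(μ(μ-λ))
Lq = 90.25/(14.9 × 5.40)
Lq = 1.1217 transactions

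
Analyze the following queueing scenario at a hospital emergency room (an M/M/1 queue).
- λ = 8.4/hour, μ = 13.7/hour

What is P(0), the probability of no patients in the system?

ρ = λ/μ = 8.4/13.7 = 0.6131
P(0) = 1 - ρ = 1 - 0.6131 = 0.3869
The server is idle 38.69% of the time.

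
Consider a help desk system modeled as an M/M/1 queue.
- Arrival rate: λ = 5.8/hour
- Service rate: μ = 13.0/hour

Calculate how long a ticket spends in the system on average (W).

First, compute utilization: ρ = λ/μ = 5.8/13.0 = 0.4462
For M/M/1: W = 1/(μ-λ)
W = 1/(13.0-5.8) = 1/7.20
W = 0.1389 hours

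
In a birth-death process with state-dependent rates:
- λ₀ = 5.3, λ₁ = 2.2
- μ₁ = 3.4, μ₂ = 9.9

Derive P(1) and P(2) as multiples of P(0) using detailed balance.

Balance equations:
State 0: λ₀P₀ = μ₁P₁ → P₁ = (λ₀/μ₁)P₀ = (5.3/3.4)P₀ = 1.5588P₀
State 1: P₂ = (λ₀λ₁)/(μ₁μ₂)P₀ = (5.3×2.2)/(3.4×9.9)P₀ = 0.3464P₀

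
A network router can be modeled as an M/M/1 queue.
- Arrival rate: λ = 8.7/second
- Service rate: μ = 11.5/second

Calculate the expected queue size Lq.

ρ = λ/μ = 8.7/11.5 = 0.7565
For M/M/1: Lq = λ²/(μ(μ-λ))
Lq = 75.69/(11.5 × 2.80)
Lq = 2.3506 packets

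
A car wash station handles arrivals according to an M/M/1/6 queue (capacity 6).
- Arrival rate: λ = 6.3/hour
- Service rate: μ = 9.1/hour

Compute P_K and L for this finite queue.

ρ = λ/μ = 6.3/9.1 = 0.6923
P₀ = (1-ρ)/(1-ρ^(K+1)) = (1-0.6923)/(1-0.6923^7) = 0.3077/0.9238 = 0.3331
P_K = P₀×ρ^K = 0.3331 × 0.6923^6 = 0.3331 × 0.1101 = 0.03667
Blocking probability P_6 = 0.03667 (3.67%)
L = ρ[1 - (K+1)ρ^K + Kρ^(K+1)] / [(1-ρ)(1-ρ^(K+1))]
L = 0.6923 × (1 - 7×0.11009 + 6×0.076218) / ((1 - 0.6923) × (1 - 0.076218)) = 1.6724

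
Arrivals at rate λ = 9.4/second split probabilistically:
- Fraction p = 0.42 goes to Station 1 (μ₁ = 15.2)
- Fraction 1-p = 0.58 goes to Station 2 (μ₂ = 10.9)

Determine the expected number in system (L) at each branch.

Effective rates: λ₁ = 9.4×0.42 = 3.948, λ₂ = 9.4×0.58 = 5.452
Station 1: ρ₁ = 3.948/15.2 = 0.25974, L₁ = ρ₁/(1-ρ₁) = 0.25974/(1-0.25974) = 0.3509
Station 2: ρ₂ = 5.452/10.9 = 0.50018, L₂ = ρ₂/(1-ρ₂) = 0.50018/(1-0.50018) = 1.0007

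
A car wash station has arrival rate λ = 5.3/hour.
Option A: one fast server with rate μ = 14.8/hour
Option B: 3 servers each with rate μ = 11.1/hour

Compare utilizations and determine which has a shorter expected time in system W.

Option A: single server μ = 14.8 (M/M/1)
  ρ_A = 5.3/14.8 = 0.3581
  W_A = 1/(μ-λ) = 1/(14.8-5.3) = 1/9.50 = 0.1053

Option B: 3 servers μ = 11.1 (M/M/3)
  ρ_B = λ/(cμ) = 5.3/(3×11.1) = 0.1592
  Offered load a = λ/μ = cρ = 5.3/11.1 = 0.4775
  P₀ = [ Σₙ₌₀^2 aⁿ/n! + a^3/(3!(1-ρ)) ]⁻¹
  Σ = a^0/0! + a^1/1! + a^2/2! = 1.0000 + 0.4775 + 0.1140 = 1.5915
  a^3/(3!(1-ρ)) = 0.10886/(6 × 0.84084) = 0.02158
  P₀ = 1/(1.5915 + 0.02158) = 0.6199
  Lq = P₀·a^3·ρ / (3!(1-ρ)²) = 0.61994 × 0.10886 × 0.15916 / (6 × 0.70701) = 0.002532
  Wq_B = Lq/λ = 0.002532/5.3 = 0.0004777
  W_B = Wq_B + 1/μ = 0.0004777 + 0.09009 = 0.09057

Since W_B = 0.09057 < W_A = 0.1053, Option B (multiple servers) has the shorter time in system.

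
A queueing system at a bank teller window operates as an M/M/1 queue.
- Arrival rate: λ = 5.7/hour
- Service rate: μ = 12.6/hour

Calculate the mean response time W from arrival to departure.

First, compute utilization: ρ = λ/μ = 5.7/12.6 = 0.4524
For M/M/1: W = 1/(μ-λ)
W = 1/(12.6-5.7) = 1/6.90
W = 0.1449 hours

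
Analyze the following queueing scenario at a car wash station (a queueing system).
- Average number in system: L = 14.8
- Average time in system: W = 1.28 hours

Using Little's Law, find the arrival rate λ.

Little's Law: L = λW, so λ = L/W
λ = 14.8/1.28 = 11.5625 cars/hour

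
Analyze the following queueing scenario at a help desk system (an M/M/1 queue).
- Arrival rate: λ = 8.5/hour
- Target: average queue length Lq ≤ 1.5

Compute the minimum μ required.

For M/M/1: Lq = λ²/(μ(μ-λ))
Need Lq ≤ 1.5, i.e. μ(μ-λ) ≥ λ²/1.5
μ² - 8.5μ - 72.25/1.5 ≥ 0  →  μ² - 8.5μ - 48.16667 ≥ 0
Quadratic formula (positive root): μ = [λ + √(λ² + 4×48.16667)]/2
Discriminant: 72.25 + 4×48.16667 = 264.9167, √264.9167 = 16.2763
μ ≥ (8.5 + 16.2763)/2 = 12.3881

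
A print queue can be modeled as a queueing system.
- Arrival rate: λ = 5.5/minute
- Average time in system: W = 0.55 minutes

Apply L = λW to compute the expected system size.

Little's Law: L = λW
L = 5.5 × 0.55 = 3.0250 jobs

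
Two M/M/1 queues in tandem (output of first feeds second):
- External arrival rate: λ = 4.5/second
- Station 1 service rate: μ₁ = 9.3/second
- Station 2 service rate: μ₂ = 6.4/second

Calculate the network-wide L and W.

By Jackson's theorem, each station behaves as independent M/M/1.
Station 1: ρ₁ = 4.5/9.3 = 0.4839, L₁ = ρ₁/(1-ρ₁) = λ/(μ₁-λ) = 4.5/4.80 = 0.9375
Station 2: ρ₂ = 4.5/6.4 = 0.7031, L₂ = ρ₂/(1-ρ₂) = λ/(μ₂-λ) = 4.5/1.90 = 2.3684
Total: L = L₁ + L₂ = 0.9375 + 2.3684 = 3.3059
W = L/λ = 3.3059/4.5 = 0.7346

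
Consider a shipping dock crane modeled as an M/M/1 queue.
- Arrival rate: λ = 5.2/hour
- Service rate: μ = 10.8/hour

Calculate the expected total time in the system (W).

First, compute utilization: ρ = λ/μ = 5.2/10.8 = 0.4815
For M/M/1: W = 1/(μ-λ)
W = 1/(10.8-5.2) = 1/5.60
W = 0.1786 hours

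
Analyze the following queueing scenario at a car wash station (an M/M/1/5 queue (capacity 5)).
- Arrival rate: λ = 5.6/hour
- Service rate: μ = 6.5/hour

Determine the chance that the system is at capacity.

ρ = λ/μ = 5.6/6.5 = 0.86154
P₀ = (1-ρ)/(1-ρ^(K+1)) = (1-0.86154)/(1-0.86154^6) = 0.1385/0.5911 = 0.2343
P_K = P₀×ρ^K = 0.2343 × 0.86154^5 = 0.2343 × 0.4747 = 0.1112
Blocking probability = 11.12%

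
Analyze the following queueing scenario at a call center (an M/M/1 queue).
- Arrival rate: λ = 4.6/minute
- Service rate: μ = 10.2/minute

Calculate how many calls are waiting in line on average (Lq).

ρ = λ/μ = 4.6/10.2 = 0.4510
For M/M/1: Lq = λ²/(μ(μ-λ))
Lq = 21.16/(10.2 × 5.60)
Lq = 0.3704 calls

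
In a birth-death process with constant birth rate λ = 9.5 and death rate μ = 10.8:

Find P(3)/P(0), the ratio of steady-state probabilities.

For constant rates: P(n)/P(0) = (λ/μ)^n
P(3)/P(0) = (9.5/10.8)^3 = 0.87963^3 = 0.6806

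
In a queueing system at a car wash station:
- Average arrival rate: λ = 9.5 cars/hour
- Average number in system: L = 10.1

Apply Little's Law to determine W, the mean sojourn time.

Little's Law: L = λW, so W = L/λ
W = 10.1/9.5 = 1.0632 hours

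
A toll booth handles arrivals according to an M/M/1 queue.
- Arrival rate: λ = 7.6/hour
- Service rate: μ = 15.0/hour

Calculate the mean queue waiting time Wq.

First, compute utilization: ρ = λ/μ = 7.6/15.0 = 0.5067
For M/M/1: Wq = λ/(μ(μ-λ))
Wq = 7.6/(15.0 × (15.0-7.6))
Wq = 7.6/(15.0 × 7.40)
Wq = 0.06847 hours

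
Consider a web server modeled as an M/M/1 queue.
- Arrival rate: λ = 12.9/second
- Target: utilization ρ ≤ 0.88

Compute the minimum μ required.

ρ = λ/μ, so μ = λ/ρ
μ ≥ 12.9/0.88 = 14.6591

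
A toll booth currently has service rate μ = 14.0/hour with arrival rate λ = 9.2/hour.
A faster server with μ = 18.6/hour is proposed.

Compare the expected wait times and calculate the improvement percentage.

System 1: ρ₁ = 9.2/14.0 = 0.6571, W₁ = 1/(14.0-9.2) = 0.20833
System 2: ρ₂ = 9.2/18.6 = 0.4946, W₂ = 1/(18.6-9.2) = 0.10638
Improvement: (W₁-W₂)/W₁ = (0.20833-0.10638)/0.20833 = 48.94%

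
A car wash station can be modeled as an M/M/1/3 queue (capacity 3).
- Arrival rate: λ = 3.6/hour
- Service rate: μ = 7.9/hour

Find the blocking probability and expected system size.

ρ = λ/μ = 3.6/7.9 = 0.455696
P₀ = (1-ρ)/(1-ρ^(K+1)) = (1-0.455696)/(1-0.455696^4) = 0.5443/0.9569 = 0.5688
P_K = P₀×ρ^K = 0.5688 × 0.455696^3 = 0.5688 × 0.09463 = 0.05383
Blocking probability P_3 = 0.05383 (5.38%)
L = ρ[1 - (K+1)ρ^K + Kρ^(K+1)] / [(1-ρ)(1-ρ^(K+1))]
L = 0.455696 × (1 - 4×0.09463 + 3×0.04312) / ((1 - 0.455696) × (1 - 0.04312)) = 0.6569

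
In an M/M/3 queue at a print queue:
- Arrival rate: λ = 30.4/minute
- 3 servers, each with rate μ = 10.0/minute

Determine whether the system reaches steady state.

Stability requires ρ = λ/(cμ) < 1
ρ = 30.4/(3 × 10.0) = 30.4/30.00 = 1.0133
Since 1.0133 ≥ 1, the system is UNSTABLE.
Need c > λ/μ = 30.4/10.0 = 3.04.
Minimum servers needed: c = 4.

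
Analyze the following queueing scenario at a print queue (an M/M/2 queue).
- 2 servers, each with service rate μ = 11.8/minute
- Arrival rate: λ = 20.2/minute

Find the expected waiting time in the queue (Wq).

Traffic intensity: ρ = λ/(cμ) = 20.2/(2×11.8) = 0.8559
Since ρ = 0.8559 < 1, system is stable.
Offered load a = λ/μ = cρ = 20.2/11.8 = 1.7119
P₀ = [ Σₙ₌₀^1 aⁿ/n! + a^2/(2!(1-ρ)) ]⁻¹
Σ = a^0/0! + a^1/1! = 1.0000 + 1.7119 = 2.7119
a^2/(2!(1-ρ)) = 2.93048/(2 × 0.144068) = 10.1705
P₀ = 1/(2.7119 + 10.1705) = 0.07763
Lq = P₀·a^2·ρ / (2!(1-ρ)²) = 0.0776256 × 2.93048 × 0.855932 / (2 × 0.0207555) = 4.6905
Wq = Lq/λ = 4.6905/20.2 = 0.2322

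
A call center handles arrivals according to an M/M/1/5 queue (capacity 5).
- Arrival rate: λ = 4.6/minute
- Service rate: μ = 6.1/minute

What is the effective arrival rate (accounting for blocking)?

ρ = λ/μ = 4.6/6.1 = 0.7541
P₀ = (1-ρ)/(1-ρ^(K+1)) = (1-0.7541)/(1-0.7541^6) = 0.2459/0.8161 = 0.3013
P_K = P₀×ρ^K = 0.30131 × 0.7541^5 = 0.30131 × 0.24386 = 0.07348
λ_eff = λ(1-P_K) = 4.6 × (1 - 0.07348) = 4.6 × 0.92652 = 4.2620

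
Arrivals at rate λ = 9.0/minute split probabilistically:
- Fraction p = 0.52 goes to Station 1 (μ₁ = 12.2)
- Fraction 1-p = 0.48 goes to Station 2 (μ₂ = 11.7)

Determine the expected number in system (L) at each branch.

Effective rates: λ₁ = 9.0×0.52 = 4.68, λ₂ = 9.0×0.48 = 4.32
Station 1: ρ₁ = 4.68/12.2 = 0.3836, L₁ = ρ₁/(1-ρ₁) = 0.3836/(1-0.3836) = 0.6223
Station 2: ρ₂ = 4.32/11.7 = 0.36923, L₂ = ρ₂/(1-ρ₂) = 0.36923/(1-0.36923) = 0.5854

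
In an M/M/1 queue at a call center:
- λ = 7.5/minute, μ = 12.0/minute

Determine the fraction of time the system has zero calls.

ρ = λ/μ = 7.5/12.0 = 0.6250
P(0) = 1 - ρ = 1 - 0.6250 = 0.3750
The server is idle 37.50% of the time.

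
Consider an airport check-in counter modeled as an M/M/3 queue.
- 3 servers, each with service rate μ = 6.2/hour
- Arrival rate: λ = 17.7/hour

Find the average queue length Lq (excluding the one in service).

Traffic intensity: ρ = λ/(cμ) = 17.7/(3×6.2) = 0.9516
Since ρ = 0.9516 < 1, system is stable.
Offered load a = λ/μ = cρ = 17.7/6.2 = 2.8548
P₀ = [ Σₙ₌₀^2 aⁿ/n! + a^3/(3!(1-ρ)) ]⁻¹
Σ = a^0/0! + a^1/1! + a^2/2! = 1.0000 + 2.8548 + 4.0751 = 7.9299
a^3/(3!(1-ρ)) = 23.2672/(6 × 0.048387) = 80.1427
P₀ = 1/(7.9299 + 80.1427) = 0.01135
Lq = P₀·a^3·ρ / (3!(1-ρ)²) = 0.0113543 × 23.2672 × 0.951613 / (6 × 0.00234131) = 17.8959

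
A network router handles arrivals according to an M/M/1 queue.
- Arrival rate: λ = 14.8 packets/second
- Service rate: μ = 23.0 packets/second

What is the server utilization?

Server utilization: ρ = λ/μ
ρ = 14.8/23.0 = 0.6435
The server is busy 64.35% of the time.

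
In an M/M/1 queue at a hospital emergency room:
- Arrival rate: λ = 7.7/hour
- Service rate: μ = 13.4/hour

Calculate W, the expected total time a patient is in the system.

First, compute utilization: ρ = λ/μ = 7.7/13.4 = 0.5746
For M/M/1: W = 1/(μ-λ)
W = 1/(13.4-7.7) = 1/5.70
W = 0.1754 hours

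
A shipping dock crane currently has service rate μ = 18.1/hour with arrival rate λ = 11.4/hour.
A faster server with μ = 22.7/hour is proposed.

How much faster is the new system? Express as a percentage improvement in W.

System 1: ρ₁ = 11.4/18.1 = 0.6298, W₁ = 1/(18.1-11.4) = 0.14925
System 2: ρ₂ = 11.4/22.7 = 0.5022, W₂ = 1/(22.7-11.4) = 0.088496
Improvement: (W₁-W₂)/W₁ = (0.14925-0.088496)/0.14925 = 40.71%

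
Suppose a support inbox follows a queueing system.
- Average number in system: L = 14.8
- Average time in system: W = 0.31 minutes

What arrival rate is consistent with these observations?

Little's Law: L = λW, so λ = L/W
λ = 14.8/0.31 = 47.7419 emails/minute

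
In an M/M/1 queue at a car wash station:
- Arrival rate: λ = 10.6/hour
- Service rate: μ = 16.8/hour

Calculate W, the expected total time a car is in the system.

First, compute utilization: ρ = λ/μ = 10.6/16.8 = 0.6310
For M/M/1: W = 1/(μ-λ)
W = 1/(16.8-10.6) = 1/6.20
W = 0.1613 hours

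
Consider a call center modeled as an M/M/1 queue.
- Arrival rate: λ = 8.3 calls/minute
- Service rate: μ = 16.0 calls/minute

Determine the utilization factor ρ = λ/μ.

Server utilization: ρ = λ/μ
ρ = 8.3/16.0 = 0.5188
The server is busy 51.88% of the time.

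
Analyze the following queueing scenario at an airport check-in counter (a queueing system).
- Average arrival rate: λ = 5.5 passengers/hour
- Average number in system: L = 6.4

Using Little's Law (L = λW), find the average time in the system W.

Little's Law: L = λW, so W = L/λ
W = 6.4/5.5 = 1.1636 hours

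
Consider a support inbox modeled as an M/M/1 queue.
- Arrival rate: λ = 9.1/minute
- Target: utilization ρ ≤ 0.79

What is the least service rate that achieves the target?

ρ = λ/μ, so μ = λ/ρ
μ ≥ 9.1/0.79 = 11.5190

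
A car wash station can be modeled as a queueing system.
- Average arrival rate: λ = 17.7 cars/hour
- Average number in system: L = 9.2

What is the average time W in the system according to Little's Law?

Little's Law: L = λW, so W = L/λ
W = 9.2/17.7 = 0.5198 hours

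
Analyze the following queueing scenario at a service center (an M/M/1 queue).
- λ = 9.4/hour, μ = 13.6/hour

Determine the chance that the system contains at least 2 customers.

ρ = λ/μ = 9.4/13.6 = 0.69118
P(N ≥ n) = ρⁿ
P(N ≥ 2) = 0.69118^2
P(N ≥ 2) = 0.4777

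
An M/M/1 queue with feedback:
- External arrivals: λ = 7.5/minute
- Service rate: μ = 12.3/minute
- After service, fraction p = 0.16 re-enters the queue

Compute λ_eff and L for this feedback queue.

Effective arrival rate: λ_eff = λ/(1-p) = 7.5/(1-0.16) = 7.5/0.84 = 8.9286
ρ = λ_eff/μ = 8.9286/12.3 = 0.7259
L = ρ/(1-ρ) = 0.7259/(1-0.7259) = 2.6483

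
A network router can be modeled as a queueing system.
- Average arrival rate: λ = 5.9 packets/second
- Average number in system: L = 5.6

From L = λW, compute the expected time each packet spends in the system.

Little's Law: L = λW, so W = L/λ
W = 5.6/5.9 = 0.9492 seconds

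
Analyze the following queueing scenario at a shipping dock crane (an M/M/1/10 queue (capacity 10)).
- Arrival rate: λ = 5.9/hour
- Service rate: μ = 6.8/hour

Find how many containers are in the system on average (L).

ρ = λ/μ = 5.9/6.8 = 0.86765
P₀ = (1-ρ)/(1-ρ^(K+1)) = (1-0.86765)/(1-0.86765^11) = 0.13235/0.79021 = 0.1675
P_K = P₀×ρ^K = 0.1675 × 0.86765^10 = 0.1675 × 0.2418 = 0.04050
L = ρ[1 - (K+1)ρ^K + Kρ^(K+1)] / [(1-ρ)(1-ρ^(K+1))]
L = 0.86765 × (1 - 11×0.2417941 + 10×0.2097927) / ((1 - 0.86765) × (1 - 0.2097927)) = 3.6353 containers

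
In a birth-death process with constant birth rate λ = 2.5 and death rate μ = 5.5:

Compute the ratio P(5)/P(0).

For constant rates: P(n)/P(0) = (λ/μ)^n
P(5)/P(0) = (2.5/5.5)^5 = 0.45455^5 = 0.01940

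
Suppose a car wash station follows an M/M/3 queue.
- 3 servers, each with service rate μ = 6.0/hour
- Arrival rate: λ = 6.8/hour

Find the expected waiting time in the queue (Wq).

Traffic intensity: ρ = λ/(cμ) = 6.8/(3×6.0) = 0.3778
Since ρ = 0.3778 < 1, system is stable.
Offered load a = λ/μ = cρ = 6.8/6.0 = 1.1333
P₀ = [ Σₙ₌₀^2 aⁿ/n! + a^3/(3!(1-ρ)) ]⁻¹
Σ = a^0/0! + a^1/1! + a^2/2! = 1.00000 + 1.13333 + 0.642222 = 2.7756
a^3/(3!(1-ρ)) = 1.4557/(6 × 0.6222) = 0.3899
P₀ = 1/(2.7756 + 0.3899) = 0.3159
Lq = P₀·a^3·ρ / (3!(1-ρ)²) = 0.31591 × 1.4557 × 0.37778 / (6 × 0.38716) = 0.07479
Wq = Lq/λ = 0.07479/6.8 = 0.01100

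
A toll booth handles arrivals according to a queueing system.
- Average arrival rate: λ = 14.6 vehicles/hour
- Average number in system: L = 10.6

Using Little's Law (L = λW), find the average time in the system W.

Little's Law: L = λW, so W = L/λ
W = 10.6/14.6 = 0.7260 hours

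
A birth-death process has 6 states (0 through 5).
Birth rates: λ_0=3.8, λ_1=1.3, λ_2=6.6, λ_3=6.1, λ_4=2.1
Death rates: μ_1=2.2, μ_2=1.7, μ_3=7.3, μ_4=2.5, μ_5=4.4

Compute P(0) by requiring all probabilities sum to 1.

Ratios P(n)/P(0) = (λ₀···λₙ₋₁)/(μ₁···μₙ):
P(1)/P(0) = (3.8)/(2.2) = 1.7273
P(2)/P(0) = (3.8×1.3)/(2.2×1.7) = 1.3209
P(3)/P(0) = (3.8×1.3×6.6)/(2.2×1.7×7.3) = 1.1942
P(4)/P(0) = (3.8×1.3×6.6×6.1)/(2.2×1.7×7.3×2.5) = 2.9138
P(5)/P(0) = (3.8×1.3×6.6×6.1×2.1)/(2.2×1.7×7.3×2.5×4.4) = 1.3907

Normalization: ∑ P(n) = 1
P(0) × (1.0000 + 1.7273 + 1.3209 + 1.1942 + 2.9138 + 1.3907) = 1
P(0) × 9.5469 = 1
P(0) = 1/9.5469 = 0.1047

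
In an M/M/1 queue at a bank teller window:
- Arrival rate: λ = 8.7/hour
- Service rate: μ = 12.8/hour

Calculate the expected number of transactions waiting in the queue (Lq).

ρ = λ/μ = 8.7/12.8 = 0.6797
For M/M/1: Lq = λ²/(μ(μ-λ))
Lq = 75.69/(12.8 × 4.10)
Lq = 1.4423 transactions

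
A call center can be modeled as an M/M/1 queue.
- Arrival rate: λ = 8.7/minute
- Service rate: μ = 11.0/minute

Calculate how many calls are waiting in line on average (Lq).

ρ = λ/μ = 8.7/11.0 = 0.7909
For M/M/1: Lq = λ²/(μ(μ-λ))
Lq = 75.69/(11.0 × 2.30)
Lq = 2.9917 calls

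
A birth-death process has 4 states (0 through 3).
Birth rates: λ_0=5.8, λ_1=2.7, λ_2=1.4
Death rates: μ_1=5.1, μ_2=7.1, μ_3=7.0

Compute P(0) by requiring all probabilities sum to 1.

Ratios P(n)/P(0) = (λ₀···λₙ₋₁)/(μ₁···μₙ):
P(1)/P(0) = (5.8)/(5.1) = 1.13725
P(2)/P(0) = (5.8×2.7)/(5.1×7.1) = 0.432477
P(3)/P(0) = (5.8×2.7×1.4)/(5.1×7.1×7.0) = 0.0864954

Normalization: ∑ P(n) = 1
P(0) × (1.00000 + 1.13725 + 0.432477 + 0.0864954) = 1
P(0) × 2.6562 = 1
P(0) = 1/2.6562 = 0.3765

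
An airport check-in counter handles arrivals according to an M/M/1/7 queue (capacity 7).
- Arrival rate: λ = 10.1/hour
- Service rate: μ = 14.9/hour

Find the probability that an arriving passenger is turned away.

ρ = λ/μ = 10.1/14.9 = 0.67785
P₀ = (1-ρ)/(1-ρ^(K+1)) = (1-0.67785)/(1-0.67785^8) = 0.3222/0.9554 = 0.3372
P_K = P₀×ρ^K = 0.3372 × 0.67785^7 = 0.3372 × 0.06576 = 0.02217
Blocking probability = 2.22%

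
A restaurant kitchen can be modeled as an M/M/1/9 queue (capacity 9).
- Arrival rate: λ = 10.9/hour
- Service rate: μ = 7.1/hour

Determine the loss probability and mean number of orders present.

ρ = λ/μ = 10.9/7.1 = 1.5352
P₀ = (1-ρ)/(1-ρ^(K+1)) = (1-1.5352)/(1-1.5352^10) = -0.5352/-71.7193 = 0.007462
P_K = P₀×ρ^K = 0.007462 × 1.5352^9 = 0.007462 × 47.3680 = 0.3535
Blocking probability P_9 = 0.3535 (35.35%)
L = ρ[1 - (K+1)ρ^K + Kρ^(K+1)] / [(1-ρ)(1-ρ^(K+1))]
L = 1.5352 × (1 - 10×47.3680 + 9×72.7193) / ((1 - 1.5352) × (1 - 72.7193)) = 7.2710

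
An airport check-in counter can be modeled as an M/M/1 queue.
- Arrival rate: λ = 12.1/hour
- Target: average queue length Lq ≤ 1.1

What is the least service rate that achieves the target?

For M/M/1: Lq = λ²/(μ(μ-λ))
Need Lq ≤ 1.1, i.e. μ(μ-λ) ≥ λ²/1.1
μ² - 12.1μ - 146.41/1.1 ≥ 0  →  μ² - 12.1μ - 133.1000 ≥ 0
Quadratic formula (positive root): μ = [λ + √(λ² + 4×133.1000)]/2
Discriminant: 146.41 + 4×133.1000 = 678.8100, √678.8100 = 26.0540
μ ≥ (12.1 + 26.0540)/2 = 19.0770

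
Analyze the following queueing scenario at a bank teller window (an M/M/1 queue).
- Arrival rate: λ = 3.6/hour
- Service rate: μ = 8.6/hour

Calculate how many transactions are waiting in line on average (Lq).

ρ = λ/μ = 3.6/8.6 = 0.4186
For M/M/1: Lq = λ²/(μ(μ-λ))
Lq = 12.96/(8.6 × 5.00)
Lq = 0.3014 transactions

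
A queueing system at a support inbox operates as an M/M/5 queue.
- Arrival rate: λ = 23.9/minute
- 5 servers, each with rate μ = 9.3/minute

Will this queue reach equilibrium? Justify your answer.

Stability requires ρ = λ/(cμ) < 1
ρ = 23.9/(5 × 9.3) = 23.9/46.50 = 0.5140
Since 0.5140 < 1, the system is STABLE.
The servers are busy 51.40% of the time.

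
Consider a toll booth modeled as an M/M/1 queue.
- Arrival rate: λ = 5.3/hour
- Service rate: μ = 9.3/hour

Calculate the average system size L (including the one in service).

ρ = λ/μ = 5.3/9.3 = 0.5699
For M/M/1: L = λ/(μ-λ)
L = 5.3/(9.3-5.3) = 5.3/4.00
L = 1.3250 vehicles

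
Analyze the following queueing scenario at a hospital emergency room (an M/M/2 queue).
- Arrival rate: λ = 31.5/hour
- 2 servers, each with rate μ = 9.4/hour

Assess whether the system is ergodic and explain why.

Stability requires ρ = λ/(cμ) < 1
ρ = 31.5/(2 × 9.4) = 31.5/18.80 = 1.6755
Since 1.6755 ≥ 1, the system is UNSTABLE.
Need c > λ/μ = 31.5/9.4 = 3.35.
Minimum servers needed: c = 4.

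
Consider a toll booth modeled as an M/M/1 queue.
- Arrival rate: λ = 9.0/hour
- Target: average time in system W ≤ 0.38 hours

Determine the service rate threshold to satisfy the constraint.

For M/M/1: W = 1/(μ-λ)
Need W ≤ 0.38, so 1/(μ-λ) ≤ 0.38
μ - λ ≥ 1/0.38 = 2.6316
μ ≥ 9.0 + 2.6316 = 11.6316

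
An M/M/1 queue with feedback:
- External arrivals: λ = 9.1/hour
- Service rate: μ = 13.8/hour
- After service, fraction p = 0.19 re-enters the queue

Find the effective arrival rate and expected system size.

Effective arrival rate: λ_eff = λ/(1-p) = 9.1/(1-0.19) = 9.1/0.81 = 11.2346
ρ = λ_eff/μ = 11.2346/13.8 = 0.8141
L = ρ/(1-ρ) = 0.8141/(1-0.8141) = 4.3792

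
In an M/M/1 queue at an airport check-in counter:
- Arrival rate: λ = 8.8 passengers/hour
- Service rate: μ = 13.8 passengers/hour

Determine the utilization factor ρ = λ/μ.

Server utilization: ρ = λ/μ
ρ = 8.8/13.8 = 0.6377
The server is busy 63.77% of the time.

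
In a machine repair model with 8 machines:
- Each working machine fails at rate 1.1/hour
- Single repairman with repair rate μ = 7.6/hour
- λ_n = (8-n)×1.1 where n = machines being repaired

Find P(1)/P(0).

P(1)/P(0) = ∏_{i=0}^{1-1} λ_i/μ_{i+1}
= (8-0)×1.1/7.6
= 1.1579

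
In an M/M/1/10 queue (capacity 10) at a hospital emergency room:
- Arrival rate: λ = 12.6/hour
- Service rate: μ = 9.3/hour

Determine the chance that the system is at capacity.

ρ = λ/μ = 12.6/9.3 = 1.35484
P₀ = (1-ρ)/(1-ρ^(K+1)) = (1-1.35484)/(1-1.35484^11) = -0.3548/-27.2337 = 0.01303
P_K = P₀×ρ^K = 0.01303 × 1.35484^10 = 0.01303 × 20.8392 = 0.2715
Blocking probability = 27.15%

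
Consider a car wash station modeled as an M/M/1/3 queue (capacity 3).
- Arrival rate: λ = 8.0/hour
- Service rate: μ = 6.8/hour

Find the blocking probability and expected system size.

ρ = λ/μ = 8.0/6.8 = 1.17647
P₀ = (1-ρ)/(1-ρ^(K+1)) = (1-1.17647)/(1-1.17647^4) = -0.1765/-0.9157 = 0.1927
P_K = P₀×ρ^K = 0.1927 × 1.17647^3 = 0.1927 × 1.6283 = 0.3138
Blocking probability P_3 = 0.3138 (31.38%)
L = ρ[1 - (K+1)ρ^K + Kρ^(K+1)] / [(1-ρ)(1-ρ^(K+1))]
L = 1.17647 × (1 - 4×1.62833 + 3×1.91568) / ((1 - 1.17647) × (1 - 1.91568)) = 1.7016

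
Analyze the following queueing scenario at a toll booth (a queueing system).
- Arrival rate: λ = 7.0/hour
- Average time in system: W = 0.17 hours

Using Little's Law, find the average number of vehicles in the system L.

Little's Law: L = λW
L = 7.0 × 0.17 = 1.1900 vehicles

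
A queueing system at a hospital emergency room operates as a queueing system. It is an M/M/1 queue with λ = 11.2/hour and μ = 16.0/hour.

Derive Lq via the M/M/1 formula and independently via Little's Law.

Method 1 (direct): Lq = λ²/(μ(μ-λ)) = 125.44/(16.0 × 4.80) = 1.6333

Method 2 (Little's Law):
W = 1/(μ-λ) = 1/4.80 = 0.20833
Wq = W - 1/μ = 0.20833 - 0.062500 = 0.14583
Lq = λWq = 11.2 × 0.14583 = 1.6333 ✔ (matches Method 1)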